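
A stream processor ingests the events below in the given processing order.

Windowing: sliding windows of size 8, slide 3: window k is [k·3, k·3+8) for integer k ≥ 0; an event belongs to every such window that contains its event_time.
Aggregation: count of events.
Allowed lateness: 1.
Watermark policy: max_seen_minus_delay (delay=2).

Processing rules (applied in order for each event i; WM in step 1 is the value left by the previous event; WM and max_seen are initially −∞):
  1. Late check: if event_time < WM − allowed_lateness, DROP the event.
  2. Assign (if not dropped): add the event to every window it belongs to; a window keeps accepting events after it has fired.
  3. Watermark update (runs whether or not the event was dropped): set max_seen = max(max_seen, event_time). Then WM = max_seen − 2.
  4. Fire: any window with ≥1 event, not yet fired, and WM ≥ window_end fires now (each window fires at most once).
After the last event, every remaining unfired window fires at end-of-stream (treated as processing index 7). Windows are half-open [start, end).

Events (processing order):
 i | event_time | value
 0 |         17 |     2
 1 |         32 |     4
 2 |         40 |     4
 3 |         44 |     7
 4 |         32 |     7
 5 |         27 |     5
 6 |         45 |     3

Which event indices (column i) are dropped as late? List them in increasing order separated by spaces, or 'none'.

4 5

i=0 t=17 v=2: → [15,23),[12,20); WM=15
i=1 t=32 v=4: → [30,38),[27,35); WM=30; [12,20) fires=1 [15,23) fires=1
i=2 t=40 v=4: → [39,47),[36,44),[33,41); WM=38; [27,35) fires=1 [30,38) fires=1
i=3 t=44 v=7: → [42,50),[39,47); WM=42; [33,41) fires=1
i=4 t=32 v=7: DROP (t<42-1); WM=42
i=5 t=27 v=5: DROP (t<42-1); WM=42
i=6 t=45 v=3: → [45,53),[42,50),[39,47); WM=43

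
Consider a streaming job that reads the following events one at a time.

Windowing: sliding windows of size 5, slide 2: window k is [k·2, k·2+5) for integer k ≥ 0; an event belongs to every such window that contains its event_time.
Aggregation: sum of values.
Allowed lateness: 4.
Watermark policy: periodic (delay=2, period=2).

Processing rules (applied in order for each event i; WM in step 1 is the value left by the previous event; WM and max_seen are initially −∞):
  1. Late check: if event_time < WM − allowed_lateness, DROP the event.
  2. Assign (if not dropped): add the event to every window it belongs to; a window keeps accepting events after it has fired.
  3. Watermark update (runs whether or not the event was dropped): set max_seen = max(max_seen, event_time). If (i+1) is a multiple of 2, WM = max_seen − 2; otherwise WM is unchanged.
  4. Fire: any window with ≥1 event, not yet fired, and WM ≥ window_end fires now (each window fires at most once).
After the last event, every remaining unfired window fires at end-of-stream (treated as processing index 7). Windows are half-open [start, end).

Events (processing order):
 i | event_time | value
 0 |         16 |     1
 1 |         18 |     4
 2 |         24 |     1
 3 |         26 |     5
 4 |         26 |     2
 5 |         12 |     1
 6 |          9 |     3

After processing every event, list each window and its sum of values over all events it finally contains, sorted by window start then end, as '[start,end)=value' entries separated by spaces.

i=0 t=16 v=1: → [16,21),[14,19),[12,17); WM=−∞
i=1 t=18 v=4: → [18,23),[16,21),[14,19); WM=16
i=2 t=24 v=1: → [24,29),[22,27),[20,25); WM=16
i=3 t=26 v=5: → [26,31),[24,29),[22,27); WM=24; [12,17) fires=1 [14,19) fires=5 [16,21) fires=5 [18,23) fires=4
i=4 t=26 v=2: → [26,31),[24,29),[22,27); WM=24
i=5 t=12 v=1: DROP (t<24-4); WM=24
i=6 t=9 v=3: DROP (t<24-4); WM=24

[12,17)=1 [14,19)=5 [16,21)=5 [18,23)=4 [20,25)=1 [22,27)=8 [24,29)=8 [26,31)=7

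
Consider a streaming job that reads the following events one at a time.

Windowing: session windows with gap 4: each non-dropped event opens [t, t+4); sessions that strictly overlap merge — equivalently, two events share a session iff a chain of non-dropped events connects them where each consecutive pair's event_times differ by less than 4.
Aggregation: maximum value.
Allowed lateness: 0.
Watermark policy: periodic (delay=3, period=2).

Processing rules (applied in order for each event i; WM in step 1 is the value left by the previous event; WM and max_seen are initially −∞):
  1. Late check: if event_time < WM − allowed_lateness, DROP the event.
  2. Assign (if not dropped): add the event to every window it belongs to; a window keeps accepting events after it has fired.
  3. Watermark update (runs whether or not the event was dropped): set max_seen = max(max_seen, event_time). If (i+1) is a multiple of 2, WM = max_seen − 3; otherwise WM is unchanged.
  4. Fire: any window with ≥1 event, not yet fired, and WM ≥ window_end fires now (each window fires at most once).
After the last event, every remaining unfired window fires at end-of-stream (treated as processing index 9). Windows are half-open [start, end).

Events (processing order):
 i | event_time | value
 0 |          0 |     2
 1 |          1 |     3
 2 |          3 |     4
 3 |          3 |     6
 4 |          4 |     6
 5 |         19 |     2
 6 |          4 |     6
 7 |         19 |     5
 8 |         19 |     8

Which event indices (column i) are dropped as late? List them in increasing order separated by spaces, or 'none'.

i=0 t=0 v=2: → [0,4); WM=−∞
i=1 t=1 v=3: → [0,5); WM=-2
i=2 t=3 v=4: → [0,7); WM=-2
i=3 t=3 v=6: → [0,7); WM=0
i=4 t=4 v=6: → [0,8); WM=0
i=5 t=19 v=2: → [19,23); WM=16
i=6 t=4 v=6: DROP (t<16-0); WM=16
i=7 t=19 v=5: → [19,23); WM=16
i=8 t=19 v=8: → [19,23); WM=16

6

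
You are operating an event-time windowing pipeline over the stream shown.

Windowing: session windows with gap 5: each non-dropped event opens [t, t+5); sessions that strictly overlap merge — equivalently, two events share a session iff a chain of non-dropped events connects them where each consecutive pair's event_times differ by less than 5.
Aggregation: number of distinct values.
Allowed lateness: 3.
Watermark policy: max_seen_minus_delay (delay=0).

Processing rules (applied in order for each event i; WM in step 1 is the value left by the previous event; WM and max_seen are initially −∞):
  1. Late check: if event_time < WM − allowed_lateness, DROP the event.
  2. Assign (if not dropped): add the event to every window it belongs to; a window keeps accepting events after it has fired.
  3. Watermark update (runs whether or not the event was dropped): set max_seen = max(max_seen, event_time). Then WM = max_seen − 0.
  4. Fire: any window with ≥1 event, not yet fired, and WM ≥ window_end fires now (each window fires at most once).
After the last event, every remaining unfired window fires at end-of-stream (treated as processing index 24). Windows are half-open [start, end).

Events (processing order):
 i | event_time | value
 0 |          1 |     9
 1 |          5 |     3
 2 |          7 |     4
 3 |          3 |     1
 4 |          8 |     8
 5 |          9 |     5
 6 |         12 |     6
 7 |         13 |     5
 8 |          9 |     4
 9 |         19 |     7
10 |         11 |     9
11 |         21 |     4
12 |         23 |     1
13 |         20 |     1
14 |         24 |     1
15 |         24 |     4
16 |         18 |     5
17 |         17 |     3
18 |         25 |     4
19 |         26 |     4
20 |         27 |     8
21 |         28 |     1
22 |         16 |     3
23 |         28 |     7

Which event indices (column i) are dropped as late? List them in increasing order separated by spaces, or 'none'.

i=0 t=1 v=9: → [1,6); WM=1
i=1 t=5 v=3: → [1,10); WM=5
i=2 t=7 v=4: → [1,12); WM=7
i=3 t=3 v=1: DROP (t<7-3); WM=7
i=4 t=8 v=8: → [1,13); WM=8
i=5 t=9 v=5: → [1,14); WM=9
i=6 t=12 v=6: → [1,17); WM=12
i=7 t=13 v=5: → [1,18); WM=13
i=8 t=9 v=4: DROP (t<13-3); WM=13
i=9 t=19 v=7: → [19,24); WM=19
i=10 t=11 v=9: DROP (t<19-3); WM=19
i=11 t=21 v=4: → [19,26); WM=21
i=12 t=23 v=1: → [19,28); WM=23
i=13 t=20 v=1: → [19,28); WM=23
i=14 t=24 v=1: → [19,29); WM=24
i=15 t=24 v=4: → [19,29); WM=24
i=16 t=18 v=5: DROP (t<24-3); WM=24
i=17 t=17 v=3: DROP (t<24-3); WM=24
i=18 t=25 v=4: → [19,30); WM=25
i=19 t=26 v=4: → [19,31); WM=26
i=20 t=27 v=8: → [19,32); WM=27
i=21 t=28 v=1: → [19,33); WM=28
i=22 t=16 v=3: DROP (t<28-3); WM=28
i=23 t=28 v=7: → [19,33); WM=28

3 8 10 16 17 22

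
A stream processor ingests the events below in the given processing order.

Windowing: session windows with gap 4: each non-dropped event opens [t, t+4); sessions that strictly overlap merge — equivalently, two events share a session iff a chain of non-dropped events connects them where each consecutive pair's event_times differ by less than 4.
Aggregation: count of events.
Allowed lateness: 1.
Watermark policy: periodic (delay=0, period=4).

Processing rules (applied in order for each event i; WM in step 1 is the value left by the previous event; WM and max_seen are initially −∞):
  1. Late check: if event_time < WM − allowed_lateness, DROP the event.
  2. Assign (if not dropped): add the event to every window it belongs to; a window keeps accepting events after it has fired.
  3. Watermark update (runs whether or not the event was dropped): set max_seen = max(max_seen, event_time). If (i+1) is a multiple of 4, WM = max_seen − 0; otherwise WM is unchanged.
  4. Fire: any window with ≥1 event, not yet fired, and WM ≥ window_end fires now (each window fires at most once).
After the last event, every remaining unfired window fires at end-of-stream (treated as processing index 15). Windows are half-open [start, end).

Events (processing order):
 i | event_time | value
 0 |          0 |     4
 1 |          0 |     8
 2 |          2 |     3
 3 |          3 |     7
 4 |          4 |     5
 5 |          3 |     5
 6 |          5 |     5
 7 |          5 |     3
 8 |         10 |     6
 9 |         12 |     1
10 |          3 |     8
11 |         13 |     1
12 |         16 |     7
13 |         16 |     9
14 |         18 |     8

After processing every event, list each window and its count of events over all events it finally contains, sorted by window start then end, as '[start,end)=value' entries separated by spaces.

[0,9)=8 [10,22)=6

i=0 t=0 v=4: → [0,4); WM=−∞
i=1 t=0 v=8: → [0,4); WM=−∞
i=2 t=2 v=3: → [0,6); WM=−∞
i=3 t=3 v=7: → [0,7); WM=3
i=4 t=4 v=5: → [0,8); WM=3
i=5 t=3 v=5: → [0,8); WM=3
i=6 t=5 v=5: → [0,9); WM=3
i=7 t=5 v=3: → [0,9); WM=5
i=8 t=10 v=6: → [10,14); WM=5
i=9 t=12 v=1: → [10,16); WM=5
i=10 t=3 v=8: DROP (t<5-1); WM=5
i=11 t=13 v=1: → [10,17); WM=13
i=12 t=16 v=7: → [10,20); WM=13
i=13 t=16 v=9: → [10,20); WM=13
i=14 t=18 v=8: → [10,22); WM=13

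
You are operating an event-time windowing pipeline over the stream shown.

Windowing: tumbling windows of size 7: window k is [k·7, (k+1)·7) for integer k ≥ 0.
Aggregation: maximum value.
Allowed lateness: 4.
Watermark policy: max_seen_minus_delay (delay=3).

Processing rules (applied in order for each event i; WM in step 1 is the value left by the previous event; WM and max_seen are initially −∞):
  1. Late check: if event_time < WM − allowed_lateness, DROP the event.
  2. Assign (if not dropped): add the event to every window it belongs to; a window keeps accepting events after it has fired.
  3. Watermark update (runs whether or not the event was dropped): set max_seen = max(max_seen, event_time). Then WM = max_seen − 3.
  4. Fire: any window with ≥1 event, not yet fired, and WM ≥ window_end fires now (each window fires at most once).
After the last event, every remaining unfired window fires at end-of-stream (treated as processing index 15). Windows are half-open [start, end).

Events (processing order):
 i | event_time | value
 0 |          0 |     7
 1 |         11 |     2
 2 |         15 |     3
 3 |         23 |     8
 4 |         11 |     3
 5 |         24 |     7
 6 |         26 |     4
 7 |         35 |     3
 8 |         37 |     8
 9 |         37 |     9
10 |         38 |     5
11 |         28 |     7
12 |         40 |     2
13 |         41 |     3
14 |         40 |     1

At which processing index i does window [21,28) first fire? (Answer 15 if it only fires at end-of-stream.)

7

i=0 t=0 v=7: → [0,7); WM=-3
i=1 t=11 v=2: → [7,14); WM=8; [0,7) fires=7
i=2 t=15 v=3: → [14,21); WM=12
i=3 t=23 v=8: → [21,28); WM=20; [7,14) fires=2
i=4 t=11 v=3: DROP (t<20-4); WM=20
i=5 t=24 v=7: → [21,28); WM=21; [14,21) fires=3
i=6 t=26 v=4: → [21,28); WM=23
i=7 t=35 v=3: → [35,42); WM=32; [21,28) fires=8
i=8 t=37 v=8: → [35,42); WM=34
i=9 t=37 v=9: → [35,42); WM=34
i=10 t=38 v=5: → [35,42); WM=35
i=11 t=28 v=7: DROP (t<35-4); WM=35
i=12 t=40 v=2: → [35,42); WM=37
i=13 t=41 v=3: → [35,42); WM=38
i=14 t=40 v=1: → [35,42); WM=38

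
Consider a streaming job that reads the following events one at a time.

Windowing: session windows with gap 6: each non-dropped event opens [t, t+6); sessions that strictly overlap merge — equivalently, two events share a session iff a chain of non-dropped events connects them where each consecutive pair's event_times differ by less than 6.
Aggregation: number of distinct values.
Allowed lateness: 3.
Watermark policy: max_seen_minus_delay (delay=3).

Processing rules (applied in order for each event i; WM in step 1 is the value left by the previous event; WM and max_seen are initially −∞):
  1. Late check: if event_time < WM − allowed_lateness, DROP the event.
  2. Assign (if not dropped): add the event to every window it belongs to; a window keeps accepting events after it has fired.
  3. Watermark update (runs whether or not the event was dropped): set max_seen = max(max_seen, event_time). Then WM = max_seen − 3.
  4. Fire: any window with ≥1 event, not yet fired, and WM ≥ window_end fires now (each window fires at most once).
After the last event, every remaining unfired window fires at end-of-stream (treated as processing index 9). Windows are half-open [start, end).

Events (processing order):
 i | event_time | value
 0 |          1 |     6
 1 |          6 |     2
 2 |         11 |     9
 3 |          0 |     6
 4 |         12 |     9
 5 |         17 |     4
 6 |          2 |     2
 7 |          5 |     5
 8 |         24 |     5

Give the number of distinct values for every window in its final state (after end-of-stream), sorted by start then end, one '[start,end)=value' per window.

i=0 t=1 v=6: → [1,7); WM=-2
i=1 t=6 v=2: → [1,12); WM=3
i=2 t=11 v=9: → [1,17); WM=8
i=3 t=0 v=6: DROP (t<8-3); WM=8
i=4 t=12 v=9: → [1,18); WM=9
i=5 t=17 v=4: → [1,23); WM=14
i=6 t=2 v=2: DROP (t<14-3); WM=14
i=7 t=5 v=5: DROP (t<14-3); WM=14
i=8 t=24 v=5: → [24,30); WM=21

[1,23)=4 [24,30)=1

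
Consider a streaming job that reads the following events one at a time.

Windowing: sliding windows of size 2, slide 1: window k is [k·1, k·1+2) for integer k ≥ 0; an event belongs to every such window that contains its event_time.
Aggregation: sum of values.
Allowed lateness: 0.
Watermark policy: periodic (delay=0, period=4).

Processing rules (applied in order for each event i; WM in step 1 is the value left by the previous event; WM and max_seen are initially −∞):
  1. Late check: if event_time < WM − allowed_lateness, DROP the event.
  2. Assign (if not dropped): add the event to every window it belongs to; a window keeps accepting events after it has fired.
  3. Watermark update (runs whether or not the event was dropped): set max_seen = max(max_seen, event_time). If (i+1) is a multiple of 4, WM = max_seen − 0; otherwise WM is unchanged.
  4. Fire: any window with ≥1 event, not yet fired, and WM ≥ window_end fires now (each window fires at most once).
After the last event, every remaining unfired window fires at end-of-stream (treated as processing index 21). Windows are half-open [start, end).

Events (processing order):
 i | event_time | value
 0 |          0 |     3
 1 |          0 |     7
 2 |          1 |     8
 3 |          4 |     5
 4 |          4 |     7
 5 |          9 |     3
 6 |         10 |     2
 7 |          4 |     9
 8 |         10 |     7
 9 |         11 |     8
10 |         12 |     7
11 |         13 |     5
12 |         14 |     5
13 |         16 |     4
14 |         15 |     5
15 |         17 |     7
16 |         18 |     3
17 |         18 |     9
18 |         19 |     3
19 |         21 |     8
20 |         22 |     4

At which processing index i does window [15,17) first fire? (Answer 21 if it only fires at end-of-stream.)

i=0 t=0 v=3: → [0,2); WM=−∞
i=1 t=0 v=7: → [0,2); WM=−∞
i=2 t=1 v=8: → [1,3),[0,2); WM=−∞
i=3 t=4 v=5: → [4,6),[3,5); WM=4; [0,2) fires=18 [1,3) fires=8
i=4 t=4 v=7: → [4,6),[3,5); WM=4
i=5 t=9 v=3: → [9,11),[8,10); WM=4
i=6 t=10 v=2: → [10,12),[9,11); WM=4
i=7 t=4 v=9: → [4,6),[3,5); WM=10; [3,5) fires=21 [4,6) fires=21 [8,10) fires=3
i=8 t=10 v=7: → [10,12),[9,11); WM=10
i=9 t=11 v=8: → [11,13),[10,12); WM=10
i=10 t=12 v=7: → [12,14),[11,13); WM=10
i=11 t=13 v=5: → [13,15),[12,14); WM=13; [9,11) fires=12 [10,12) fires=17 [11,13) fires=15
i=12 t=14 v=5: → [14,16),[13,15); WM=13
i=13 t=16 v=4: → [16,18),[15,17); WM=13
i=14 t=15 v=5: → [15,17),[14,16); WM=13
i=15 t=17 v=7: → [17,19),[16,18); WM=17; [12,14) fires=12 [13,15) fires=10 [14,16) fires=10 [15,17) fires=9
i=16 t=18 v=3: → [18,20),[17,19); WM=17
i=17 t=18 v=9: → [18,20),[17,19); WM=17
i=18 t=19 v=3: → [19,21),[18,20); WM=17
i=19 t=21 v=8: → [21,23),[20,22); WM=21; [16,18) fires=11 [17,19) fires=19 [18,20) fires=15 [19,21) fires=3
i=20 t=22 v=4: → [22,24),[21,23); WM=21

15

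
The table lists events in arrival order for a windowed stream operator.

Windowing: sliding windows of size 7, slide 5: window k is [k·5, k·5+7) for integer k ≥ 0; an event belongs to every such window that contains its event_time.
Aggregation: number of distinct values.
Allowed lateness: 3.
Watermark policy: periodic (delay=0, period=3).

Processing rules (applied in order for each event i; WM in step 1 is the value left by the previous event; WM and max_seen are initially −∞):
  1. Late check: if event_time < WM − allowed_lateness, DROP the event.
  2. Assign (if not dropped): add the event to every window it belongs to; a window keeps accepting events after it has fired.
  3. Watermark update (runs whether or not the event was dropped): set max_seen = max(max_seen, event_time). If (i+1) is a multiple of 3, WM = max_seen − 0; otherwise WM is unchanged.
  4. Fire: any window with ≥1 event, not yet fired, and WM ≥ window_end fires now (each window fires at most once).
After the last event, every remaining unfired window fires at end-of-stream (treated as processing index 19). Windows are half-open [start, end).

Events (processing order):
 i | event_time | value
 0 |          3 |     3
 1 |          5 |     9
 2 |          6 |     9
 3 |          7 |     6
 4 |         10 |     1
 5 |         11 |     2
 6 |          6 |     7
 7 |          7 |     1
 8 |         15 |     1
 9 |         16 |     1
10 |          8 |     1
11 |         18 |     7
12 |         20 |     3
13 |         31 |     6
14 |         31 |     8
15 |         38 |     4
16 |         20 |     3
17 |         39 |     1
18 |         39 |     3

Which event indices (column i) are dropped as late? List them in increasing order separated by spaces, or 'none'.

i=0 t=3 v=3: → [0,7); WM=−∞
i=1 t=5 v=9: → [5,12),[0,7); WM=−∞
i=2 t=6 v=9: → [5,12),[0,7); WM=6
i=3 t=7 v=6: → [5,12); WM=6
i=4 t=10 v=1: → [10,17),[5,12); WM=6
i=5 t=11 v=2: → [10,17),[5,12); WM=11; [0,7) fires=2
i=6 t=6 v=7: DROP (t<11-3); WM=11
i=7 t=7 v=1: DROP (t<11-3); WM=11
i=8 t=15 v=1: → [15,22),[10,17); WM=15; [5,12) fires=4
i=9 t=16 v=1: → [15,22),[10,17); WM=15
i=10 t=8 v=1: DROP (t<15-3); WM=15
i=11 t=18 v=7: → [15,22); WM=18; [10,17) fires=2
i=12 t=20 v=3: → [20,27),[15,22); WM=18
i=13 t=31 v=6: → [30,37),[25,32); WM=18
i=14 t=31 v=8: → [30,37),[25,32); WM=31; [15,22) fires=3 [20,27) fires=1
i=15 t=38 v=4: → [35,42); WM=31
i=16 t=20 v=3: DROP (t<31-3); WM=31
i=17 t=39 v=1: → [35,42); WM=39; [25,32) fires=2 [30,37) fires=2
i=18 t=39 v=3: → [35,42); WM=39

6 7 10 16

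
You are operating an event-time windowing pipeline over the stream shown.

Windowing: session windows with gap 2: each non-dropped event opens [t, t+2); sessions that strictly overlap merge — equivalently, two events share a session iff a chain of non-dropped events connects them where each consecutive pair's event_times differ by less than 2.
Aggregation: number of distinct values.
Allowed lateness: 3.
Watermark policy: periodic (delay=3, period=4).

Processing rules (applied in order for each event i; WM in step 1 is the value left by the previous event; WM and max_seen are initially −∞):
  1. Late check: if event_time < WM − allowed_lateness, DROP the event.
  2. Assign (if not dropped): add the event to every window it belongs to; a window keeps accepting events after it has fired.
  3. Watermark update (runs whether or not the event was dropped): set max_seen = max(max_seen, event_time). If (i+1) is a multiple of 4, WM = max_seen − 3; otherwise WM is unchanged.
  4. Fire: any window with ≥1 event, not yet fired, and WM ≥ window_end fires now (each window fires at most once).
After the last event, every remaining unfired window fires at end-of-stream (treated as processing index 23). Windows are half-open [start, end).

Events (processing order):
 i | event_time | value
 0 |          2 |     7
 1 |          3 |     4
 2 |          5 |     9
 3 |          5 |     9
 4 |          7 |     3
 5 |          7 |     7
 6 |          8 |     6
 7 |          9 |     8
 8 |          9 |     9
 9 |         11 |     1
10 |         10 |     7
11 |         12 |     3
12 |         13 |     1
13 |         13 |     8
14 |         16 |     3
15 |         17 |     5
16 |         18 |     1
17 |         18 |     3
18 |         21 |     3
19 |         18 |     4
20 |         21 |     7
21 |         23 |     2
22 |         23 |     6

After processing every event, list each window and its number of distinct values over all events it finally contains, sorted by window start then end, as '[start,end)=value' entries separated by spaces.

[2,5)=2 [5,7)=1 [7,15)=6 [16,20)=4 [21,23)=2 [23,25)=2

i=0 t=2 v=7: → [2,4); WM=−∞
i=1 t=3 v=4: → [2,5); WM=−∞
i=2 t=5 v=9: → [5,7); WM=−∞
i=3 t=5 v=9: → [5,7); WM=2
i=4 t=7 v=3: → [7,9); WM=2
i=5 t=7 v=7: → [7,9); WM=2
i=6 t=8 v=6: → [7,10); WM=2
i=7 t=9 v=8: → [7,11); WM=6
i=8 t=9 v=9: → [7,11); WM=6
i=9 t=11 v=1: → [11,13); WM=6
i=10 t=10 v=7: → [7,13); WM=6
i=11 t=12 v=3: → [7,14); WM=9
i=12 t=13 v=1: → [7,15); WM=9
i=13 t=13 v=8: → [7,15); WM=9
i=14 t=16 v=3: → [16,18); WM=9
i=15 t=17 v=5: → [16,19); WM=14
i=16 t=18 v=1: → [16,20); WM=14
i=17 t=18 v=3: → [16,20); WM=14
i=18 t=21 v=3: → [21,23); WM=14
i=19 t=18 v=4: → [16,20); WM=18
i=20 t=21 v=7: → [21,23); WM=18
i=21 t=23 v=2: → [23,25); WM=18
i=22 t=23 v=6: → [23,25); WM=18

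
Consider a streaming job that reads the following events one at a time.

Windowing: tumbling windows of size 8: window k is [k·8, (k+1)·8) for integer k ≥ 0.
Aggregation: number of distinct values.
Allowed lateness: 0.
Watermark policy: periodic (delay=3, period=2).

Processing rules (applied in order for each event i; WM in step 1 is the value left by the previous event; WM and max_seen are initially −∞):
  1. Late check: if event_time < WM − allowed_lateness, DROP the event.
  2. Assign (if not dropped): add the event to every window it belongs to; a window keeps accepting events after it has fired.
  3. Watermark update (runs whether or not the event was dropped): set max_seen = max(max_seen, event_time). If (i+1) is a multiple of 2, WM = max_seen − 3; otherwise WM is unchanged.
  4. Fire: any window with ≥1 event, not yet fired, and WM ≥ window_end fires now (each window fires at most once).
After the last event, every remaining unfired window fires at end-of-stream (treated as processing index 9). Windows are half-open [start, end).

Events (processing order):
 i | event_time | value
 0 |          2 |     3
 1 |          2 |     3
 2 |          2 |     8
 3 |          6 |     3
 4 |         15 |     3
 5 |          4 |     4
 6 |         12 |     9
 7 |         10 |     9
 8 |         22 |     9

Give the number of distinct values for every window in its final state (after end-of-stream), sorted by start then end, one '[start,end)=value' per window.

[0,8)=3 [8,16)=2 [16,24)=1

i=0 t=2 v=3: → [0,8); WM=−∞
i=1 t=2 v=3: → [0,8); WM=-1
i=2 t=2 v=8: → [0,8); WM=-1
i=3 t=6 v=3: → [0,8); WM=3
i=4 t=15 v=3: → [8,16); WM=3
i=5 t=4 v=4: → [0,8); WM=12; [0,8) fires=3
i=6 t=12 v=9: → [8,16); WM=12
i=7 t=10 v=9: DROP (t<12-0); WM=12
i=8 t=22 v=9: → [16,24); WM=12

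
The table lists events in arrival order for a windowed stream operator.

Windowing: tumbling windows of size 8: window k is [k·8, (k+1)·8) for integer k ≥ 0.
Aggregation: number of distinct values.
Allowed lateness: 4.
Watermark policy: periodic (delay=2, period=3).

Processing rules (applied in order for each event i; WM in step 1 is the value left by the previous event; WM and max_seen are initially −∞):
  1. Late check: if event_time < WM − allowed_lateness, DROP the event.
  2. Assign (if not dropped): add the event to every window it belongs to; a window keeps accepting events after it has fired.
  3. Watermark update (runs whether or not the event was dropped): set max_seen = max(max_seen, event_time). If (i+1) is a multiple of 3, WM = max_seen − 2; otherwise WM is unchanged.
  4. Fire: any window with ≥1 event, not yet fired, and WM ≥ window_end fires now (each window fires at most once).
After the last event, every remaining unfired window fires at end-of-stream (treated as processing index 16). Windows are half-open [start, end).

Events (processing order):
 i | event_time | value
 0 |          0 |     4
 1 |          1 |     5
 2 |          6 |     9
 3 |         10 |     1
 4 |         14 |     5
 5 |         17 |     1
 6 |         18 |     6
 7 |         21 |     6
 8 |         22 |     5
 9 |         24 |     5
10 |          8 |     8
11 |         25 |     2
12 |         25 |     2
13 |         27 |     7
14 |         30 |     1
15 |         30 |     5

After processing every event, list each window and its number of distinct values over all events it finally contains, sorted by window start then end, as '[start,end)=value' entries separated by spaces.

[0,8)=3 [8,16)=2 [16,24)=3 [24,32)=4

i=0 t=0 v=4: → [0,8); WM=−∞
i=1 t=1 v=5: → [0,8); WM=−∞
i=2 t=6 v=9: → [0,8); WM=4
i=3 t=10 v=1: → [8,16); WM=4
i=4 t=14 v=5: → [8,16); WM=4
i=5 t=17 v=1: → [16,24); WM=15; [0,8) fires=3
i=6 t=18 v=6: → [16,24); WM=15
i=7 t=21 v=6: → [16,24); WM=15
i=8 t=22 v=5: → [16,24); WM=20; [8,16) fires=2
i=9 t=24 v=5: → [24,32); WM=20
i=10 t=8 v=8: DROP (t<20-4); WM=20
i=11 t=25 v=2: → [24,32); WM=23
i=12 t=25 v=2: → [24,32); WM=23
i=13 t=27 v=7: → [24,32); WM=23
i=14 t=30 v=1: → [24,32); WM=28; [16,24) fires=3
i=15 t=30 v=5: → [24,32); WM=28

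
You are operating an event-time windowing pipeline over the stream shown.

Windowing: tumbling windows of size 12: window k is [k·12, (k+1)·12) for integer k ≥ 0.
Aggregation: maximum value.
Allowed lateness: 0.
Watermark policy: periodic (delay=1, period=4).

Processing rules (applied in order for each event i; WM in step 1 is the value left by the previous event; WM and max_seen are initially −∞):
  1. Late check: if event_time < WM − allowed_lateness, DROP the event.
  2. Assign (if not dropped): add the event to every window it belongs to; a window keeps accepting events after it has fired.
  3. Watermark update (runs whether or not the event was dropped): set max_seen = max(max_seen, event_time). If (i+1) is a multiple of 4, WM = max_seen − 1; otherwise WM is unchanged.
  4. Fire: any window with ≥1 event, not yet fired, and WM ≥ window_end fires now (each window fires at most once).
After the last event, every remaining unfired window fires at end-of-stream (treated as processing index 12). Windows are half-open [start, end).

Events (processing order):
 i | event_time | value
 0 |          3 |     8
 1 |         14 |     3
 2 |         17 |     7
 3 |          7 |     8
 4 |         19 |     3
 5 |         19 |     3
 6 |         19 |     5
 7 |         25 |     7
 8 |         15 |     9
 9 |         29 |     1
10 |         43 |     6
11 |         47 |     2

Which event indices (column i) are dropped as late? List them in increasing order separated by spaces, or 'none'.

i=0 t=3 v=8: → [0,12); WM=−∞
i=1 t=14 v=3: → [12,24); WM=−∞
i=2 t=17 v=7: → [12,24); WM=−∞
i=3 t=7 v=8: → [0,12); WM=16; [0,12) fires=8
i=4 t=19 v=3: → [12,24); WM=16
i=5 t=19 v=3: → [12,24); WM=16
i=6 t=19 v=5: → [12,24); WM=16
i=7 t=25 v=7: → [24,36); WM=24; [12,24) fires=7
i=8 t=15 v=9: DROP (t<24-0); WM=24
i=9 t=29 v=1: → [24,36); WM=24
i=10 t=43 v=6: → [36,48); WM=24
i=11 t=47 v=2: → [36,48); WM=46; [24,36) fires=7

8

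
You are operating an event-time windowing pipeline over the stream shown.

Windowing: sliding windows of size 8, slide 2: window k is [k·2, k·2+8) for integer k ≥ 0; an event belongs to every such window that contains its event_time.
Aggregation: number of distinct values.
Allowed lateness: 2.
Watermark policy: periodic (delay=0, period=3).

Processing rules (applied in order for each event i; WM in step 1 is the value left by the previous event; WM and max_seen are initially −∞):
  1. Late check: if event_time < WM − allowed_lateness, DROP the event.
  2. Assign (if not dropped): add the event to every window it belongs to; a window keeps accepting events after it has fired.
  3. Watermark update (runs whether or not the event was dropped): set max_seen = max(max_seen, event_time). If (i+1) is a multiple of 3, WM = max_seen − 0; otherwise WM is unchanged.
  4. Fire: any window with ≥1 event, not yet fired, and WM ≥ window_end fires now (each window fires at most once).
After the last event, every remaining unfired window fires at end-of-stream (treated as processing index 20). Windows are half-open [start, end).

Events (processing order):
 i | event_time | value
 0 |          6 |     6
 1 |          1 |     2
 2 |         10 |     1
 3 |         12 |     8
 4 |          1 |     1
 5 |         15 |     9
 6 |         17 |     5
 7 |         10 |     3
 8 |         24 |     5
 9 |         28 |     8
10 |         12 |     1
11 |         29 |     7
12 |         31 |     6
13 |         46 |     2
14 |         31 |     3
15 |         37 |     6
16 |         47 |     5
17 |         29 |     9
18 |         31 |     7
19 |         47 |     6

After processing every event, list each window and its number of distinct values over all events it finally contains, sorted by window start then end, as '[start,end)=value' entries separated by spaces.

i=0 t=6 v=6: → [6,14),[4,12),[2,10),[0,8); WM=−∞
i=1 t=1 v=2: → [0,8); WM=−∞
i=2 t=10 v=1: → [10,18),[8,16),[6,14),[4,12); WM=10; [0,8) fires=2 [2,10) fires=1
i=3 t=12 v=8: → [12,20),[10,18),[8,16),[6,14); WM=10
i=4 t=1 v=1: DROP (t<10-2); WM=10
i=5 t=15 v=9: → [14,22),[12,20),[10,18),[8,16); WM=15; [4,12) fires=2 [6,14) fires=3
i=6 t=17 v=5: → [16,24),[14,22),[12,20),[10,18); WM=15
i=7 t=10 v=3: DROP (t<15-2); WM=15
i=8 t=24 v=5: → [24,32),[22,30),[20,28),[18,26); WM=24; [8,16) fires=3 [10,18) fires=4 [12,20) fires=3 [14,22) fires=2 [16,24) fires=1
i=9 t=28 v=8: → [28,36),[26,34),[24,32),[22,30); WM=24
i=10 t=12 v=1: DROP (t<24-2); WM=24
i=11 t=29 v=7: → [28,36),[26,34),[24,32),[22,30); WM=29; [18,26) fires=1 [20,28) fires=1
i=12 t=31 v=6: → [30,38),[28,36),[26,34),[24,32); WM=29
i=13 t=46 v=2: → [46,54),[44,52),[42,50),[40,48); WM=29
i=14 t=31 v=3: → [30,38),[28,36),[26,34),[24,32); WM=46; [22,30) fires=3 [24,32) fires=5 [26,34) fires=4 [28,36) fires=4 [30,38) fires=2
i=15 t=37 v=6: DROP (t<46-2); WM=46
i=16 t=47 v=5: → [46,54),[44,52),[42,50),[40,48); WM=46
i=17 t=29 v=9: DROP (t<46-2); WM=47
i=18 t=31 v=7: DROP (t<47-2); WM=47
i=19 t=47 v=6: → [46,54),[44,52),[42,50),[40,48); WM=47

[0,8)=2 [2,10)=1 [4,12)=2 [6,14)=3 [8,16)=3 [10,18)=4 [12,20)=3 [14,22)=2 [16,24)=1 [18,26)=1 [20,28)=1 [22,30)=3 [24,32)=5 [26,34)=4 [28,36)=4 [30,38)=2 [40,48)=3 [42,50)=3 [44,52)=3 [46,54)=3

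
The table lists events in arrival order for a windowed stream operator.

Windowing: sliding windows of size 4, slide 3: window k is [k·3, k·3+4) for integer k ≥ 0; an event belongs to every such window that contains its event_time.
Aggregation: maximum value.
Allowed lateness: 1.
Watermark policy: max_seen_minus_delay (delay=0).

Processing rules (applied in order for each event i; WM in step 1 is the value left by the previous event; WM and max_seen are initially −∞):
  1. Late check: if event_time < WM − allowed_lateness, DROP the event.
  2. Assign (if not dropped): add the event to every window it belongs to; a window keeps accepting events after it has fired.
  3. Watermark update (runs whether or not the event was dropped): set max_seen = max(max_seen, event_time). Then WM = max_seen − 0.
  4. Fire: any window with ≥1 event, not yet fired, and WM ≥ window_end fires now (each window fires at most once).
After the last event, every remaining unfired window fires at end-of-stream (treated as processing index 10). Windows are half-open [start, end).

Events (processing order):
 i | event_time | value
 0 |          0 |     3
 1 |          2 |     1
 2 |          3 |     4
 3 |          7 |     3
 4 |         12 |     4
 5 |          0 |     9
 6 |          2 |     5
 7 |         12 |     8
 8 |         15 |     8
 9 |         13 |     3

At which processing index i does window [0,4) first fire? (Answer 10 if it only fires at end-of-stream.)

3

i=0 t=0 v=3: → [0,4); WM=0
i=1 t=2 v=1: → [0,4); WM=2
i=2 t=3 v=4: → [3,7),[0,4); WM=3
i=3 t=7 v=3: → [6,10); WM=7; [0,4) fires=4 [3,7) fires=4
i=4 t=12 v=4: → [12,16),[9,13); WM=12; [6,10) fires=3
i=5 t=0 v=9: DROP (t<12-1); WM=12
i=6 t=2 v=5: DROP (t<12-1); WM=12
i=7 t=12 v=8: → [12,16),[9,13); WM=12
i=8 t=15 v=8: → [15,19),[12,16); WM=15; [9,13) fires=8
i=9 t=13 v=3: DROP (t<15-1); WM=15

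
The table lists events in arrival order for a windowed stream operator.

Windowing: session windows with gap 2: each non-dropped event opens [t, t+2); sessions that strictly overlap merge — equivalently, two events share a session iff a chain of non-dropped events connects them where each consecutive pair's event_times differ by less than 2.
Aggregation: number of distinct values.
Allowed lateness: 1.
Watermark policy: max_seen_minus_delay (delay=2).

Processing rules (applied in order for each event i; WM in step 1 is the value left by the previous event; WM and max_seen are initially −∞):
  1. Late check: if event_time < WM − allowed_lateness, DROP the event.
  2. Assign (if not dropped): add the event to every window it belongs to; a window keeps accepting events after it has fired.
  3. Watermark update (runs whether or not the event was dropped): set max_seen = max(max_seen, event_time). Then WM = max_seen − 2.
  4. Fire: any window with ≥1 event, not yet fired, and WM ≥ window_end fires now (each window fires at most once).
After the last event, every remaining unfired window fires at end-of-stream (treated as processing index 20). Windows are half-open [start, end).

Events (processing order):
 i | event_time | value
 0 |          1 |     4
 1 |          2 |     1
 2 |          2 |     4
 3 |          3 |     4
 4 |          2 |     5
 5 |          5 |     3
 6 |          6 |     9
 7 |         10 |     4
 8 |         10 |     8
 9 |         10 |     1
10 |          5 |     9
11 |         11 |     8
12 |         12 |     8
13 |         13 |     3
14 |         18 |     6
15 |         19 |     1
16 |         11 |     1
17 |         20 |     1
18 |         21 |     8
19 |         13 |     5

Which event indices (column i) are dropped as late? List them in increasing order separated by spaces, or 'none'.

i=0 t=1 v=4: → [1,3); WM=-1
i=1 t=2 v=1: → [1,4); WM=0
i=2 t=2 v=4: → [1,4); WM=0
i=3 t=3 v=4: → [1,5); WM=1
i=4 t=2 v=5: → [1,5); WM=1
i=5 t=5 v=3: → [5,7); WM=3
i=6 t=6 v=9: → [5,8); WM=4
i=7 t=10 v=4: → [10,12); WM=8
i=8 t=10 v=8: → [10,12); WM=8
i=9 t=10 v=1: → [10,12); WM=8
i=10 t=5 v=9: DROP (t<8-1); WM=8
i=11 t=11 v=8: → [10,13); WM=9
i=12 t=12 v=8: → [10,14); WM=10
i=13 t=13 v=3: → [10,15); WM=11
i=14 t=18 v=6: → [18,20); WM=16
i=15 t=19 v=1: → [18,21); WM=17
i=16 t=11 v=1: DROP (t<17-1); WM=17
i=17 t=20 v=1: → [18,22); WM=18
i=18 t=21 v=8: → [18,23); WM=19
i=19 t=13 v=5: DROP (t<19-1); WM=19

10 16 19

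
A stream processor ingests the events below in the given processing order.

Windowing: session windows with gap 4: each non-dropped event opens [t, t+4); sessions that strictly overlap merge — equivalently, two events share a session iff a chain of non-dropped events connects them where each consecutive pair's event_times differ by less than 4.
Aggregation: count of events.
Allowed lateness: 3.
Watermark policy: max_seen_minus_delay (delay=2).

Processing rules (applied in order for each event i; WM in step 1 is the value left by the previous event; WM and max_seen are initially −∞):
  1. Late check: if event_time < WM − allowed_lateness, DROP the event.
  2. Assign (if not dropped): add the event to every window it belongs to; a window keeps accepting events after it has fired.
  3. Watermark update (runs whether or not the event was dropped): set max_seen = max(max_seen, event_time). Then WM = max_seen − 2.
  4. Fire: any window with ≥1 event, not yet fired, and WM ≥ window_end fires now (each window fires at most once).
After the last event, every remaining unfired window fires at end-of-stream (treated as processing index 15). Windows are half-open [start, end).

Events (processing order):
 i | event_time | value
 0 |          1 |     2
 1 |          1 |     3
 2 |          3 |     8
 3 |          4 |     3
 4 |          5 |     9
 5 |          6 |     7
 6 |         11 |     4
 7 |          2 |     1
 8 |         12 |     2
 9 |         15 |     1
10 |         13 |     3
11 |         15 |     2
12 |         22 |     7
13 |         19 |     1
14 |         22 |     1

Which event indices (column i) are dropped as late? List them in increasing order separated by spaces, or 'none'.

7

i=0 t=1 v=2: → [1,5); WM=-1
i=1 t=1 v=3: → [1,5); WM=-1
i=2 t=3 v=8: → [1,7); WM=1
i=3 t=4 v=3: → [1,8); WM=2
i=4 t=5 v=9: → [1,9); WM=3
i=5 t=6 v=7: → [1,10); WM=4
i=6 t=11 v=4: → [11,15); WM=9
i=7 t=2 v=1: DROP (t<9-3); WM=9
i=8 t=12 v=2: → [11,16); WM=10
i=9 t=15 v=1: → [11,19); WM=13
i=10 t=13 v=3: → [11,19); WM=13
i=11 t=15 v=2: → [11,19); WM=13
i=12 t=22 v=7: → [22,26); WM=20
i=13 t=19 v=1: → [19,26); WM=20
i=14 t=22 v=1: → [19,26); WM=20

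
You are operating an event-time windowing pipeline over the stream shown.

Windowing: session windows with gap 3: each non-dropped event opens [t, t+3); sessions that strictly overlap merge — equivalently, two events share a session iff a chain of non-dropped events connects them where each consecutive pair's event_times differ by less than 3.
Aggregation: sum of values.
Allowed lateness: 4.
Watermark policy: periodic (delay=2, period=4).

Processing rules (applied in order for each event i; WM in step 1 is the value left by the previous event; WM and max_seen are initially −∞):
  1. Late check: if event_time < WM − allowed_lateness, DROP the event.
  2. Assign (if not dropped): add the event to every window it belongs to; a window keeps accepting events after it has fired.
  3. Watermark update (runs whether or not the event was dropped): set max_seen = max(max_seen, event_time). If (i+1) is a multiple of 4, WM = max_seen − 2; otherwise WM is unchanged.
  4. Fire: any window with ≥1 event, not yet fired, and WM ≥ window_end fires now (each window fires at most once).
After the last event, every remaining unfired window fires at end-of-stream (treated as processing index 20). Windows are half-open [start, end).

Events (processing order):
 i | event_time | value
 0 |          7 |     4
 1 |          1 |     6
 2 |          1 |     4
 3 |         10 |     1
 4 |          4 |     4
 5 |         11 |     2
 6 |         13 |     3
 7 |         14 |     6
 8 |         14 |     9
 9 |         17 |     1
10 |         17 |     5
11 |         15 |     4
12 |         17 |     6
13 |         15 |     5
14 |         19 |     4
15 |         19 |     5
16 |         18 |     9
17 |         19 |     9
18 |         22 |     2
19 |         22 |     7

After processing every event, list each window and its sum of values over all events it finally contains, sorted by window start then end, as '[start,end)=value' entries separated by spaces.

i=0 t=7 v=4: → [7,10); WM=−∞
i=1 t=1 v=6: → [1,4); WM=−∞
i=2 t=1 v=4: → [1,4); WM=−∞
i=3 t=10 v=1: → [10,13); WM=8
i=4 t=4 v=4: → [4,7); WM=8
i=5 t=11 v=2: → [10,14); WM=8
i=6 t=13 v=3: → [10,16); WM=8
i=7 t=14 v=6: → [10,17); WM=12
i=8 t=14 v=9: → [10,17); WM=12
i=9 t=17 v=1: → [17,20); WM=12
i=10 t=17 v=5: → [17,20); WM=12
i=11 t=15 v=4: → [10,20); WM=15
i=12 t=17 v=6: → [10,20); WM=15
i=13 t=15 v=5: → [10,20); WM=15
i=14 t=19 v=4: → [10,22); WM=15
i=15 t=19 v=5: → [10,22); WM=17
i=16 t=18 v=9: → [10,22); WM=17
i=17 t=19 v=9: → [10,22); WM=17
i=18 t=22 v=2: → [22,25); WM=17
i=19 t=22 v=7: → [22,25); WM=20

[1,4)=10 [4,7)=4 [7,10)=4 [10,22)=69 [22,25)=9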